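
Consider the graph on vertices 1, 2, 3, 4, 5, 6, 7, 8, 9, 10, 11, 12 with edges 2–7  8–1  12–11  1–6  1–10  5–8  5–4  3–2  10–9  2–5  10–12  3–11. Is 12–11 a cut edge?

No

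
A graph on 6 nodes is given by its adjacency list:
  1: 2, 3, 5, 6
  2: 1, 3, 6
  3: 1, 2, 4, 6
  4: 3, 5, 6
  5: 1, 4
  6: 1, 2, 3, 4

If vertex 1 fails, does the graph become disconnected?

No

Deleting 1 leaves 1 component (was 1) (its neighbors 2, 3, 5, 6 remain connected to each other), so 1 is not a cut vertex.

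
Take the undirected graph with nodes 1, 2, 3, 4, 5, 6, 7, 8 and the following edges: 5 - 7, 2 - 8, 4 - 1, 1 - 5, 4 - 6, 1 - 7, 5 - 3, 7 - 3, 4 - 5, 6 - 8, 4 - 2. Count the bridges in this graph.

0

The edges on the cycle 4-2-8-6-4 are not bridges since each lies on that cycle.
Every edge lies on some cycle, so there are no bridges.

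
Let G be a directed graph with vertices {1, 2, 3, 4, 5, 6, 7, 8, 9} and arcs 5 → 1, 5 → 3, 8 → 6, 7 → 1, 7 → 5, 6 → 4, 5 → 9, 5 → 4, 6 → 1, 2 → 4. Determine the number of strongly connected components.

9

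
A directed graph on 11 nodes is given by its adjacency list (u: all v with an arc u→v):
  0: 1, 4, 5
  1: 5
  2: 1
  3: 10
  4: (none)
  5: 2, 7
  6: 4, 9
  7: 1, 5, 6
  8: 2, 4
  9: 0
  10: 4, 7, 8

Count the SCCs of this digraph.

{0, 1, 2, 5, 6, 7, 9} are all mutually reachable — one SCC of size 7.
{10} is an SCC by itself.
{3} is an SCC by itself.
{4} is an SCC by itself.
{8} is an SCC by itself.
That gives 5 strongly connected components.

5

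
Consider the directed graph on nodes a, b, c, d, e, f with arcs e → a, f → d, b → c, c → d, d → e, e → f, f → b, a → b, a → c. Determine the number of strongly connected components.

1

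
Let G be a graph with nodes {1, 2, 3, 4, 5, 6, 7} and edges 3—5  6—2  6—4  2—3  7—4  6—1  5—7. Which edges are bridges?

1-6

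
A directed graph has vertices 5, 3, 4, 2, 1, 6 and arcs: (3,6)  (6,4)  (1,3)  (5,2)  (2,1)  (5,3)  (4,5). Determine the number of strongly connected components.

{1, 2, 3, 4, 5, 6} are all mutually reachable — one SCC of size 6.
That gives 1 strongly connected component.

1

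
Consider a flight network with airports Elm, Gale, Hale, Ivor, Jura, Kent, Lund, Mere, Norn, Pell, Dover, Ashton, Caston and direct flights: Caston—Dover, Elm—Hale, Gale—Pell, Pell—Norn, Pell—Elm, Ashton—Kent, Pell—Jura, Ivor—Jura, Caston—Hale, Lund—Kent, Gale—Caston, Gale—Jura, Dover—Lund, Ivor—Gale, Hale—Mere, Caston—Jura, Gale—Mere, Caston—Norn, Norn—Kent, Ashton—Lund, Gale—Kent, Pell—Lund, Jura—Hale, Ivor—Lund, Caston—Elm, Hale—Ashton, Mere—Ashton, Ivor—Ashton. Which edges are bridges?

none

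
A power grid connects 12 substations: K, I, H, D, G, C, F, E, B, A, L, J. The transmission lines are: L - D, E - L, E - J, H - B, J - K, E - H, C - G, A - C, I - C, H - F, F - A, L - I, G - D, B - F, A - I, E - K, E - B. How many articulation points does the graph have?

1

Removing E increases the component count from 1 to 2, so E is a cut vertex.
By contrast removing H leaves 1 component; it is not a cut vertex. No other vertex is a cut vertex either.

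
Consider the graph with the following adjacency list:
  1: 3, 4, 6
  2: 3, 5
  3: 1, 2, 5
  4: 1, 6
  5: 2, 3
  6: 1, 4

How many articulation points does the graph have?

2

Removing 1 increases the component count from 1 to 2, so 1 is a cut vertex.
Removing 3 increases the component count from 1 to 2, so 3 is a cut vertex.
By contrast removing 2 leaves 1 component; it is not a cut vertex. No other vertex is a cut vertex either.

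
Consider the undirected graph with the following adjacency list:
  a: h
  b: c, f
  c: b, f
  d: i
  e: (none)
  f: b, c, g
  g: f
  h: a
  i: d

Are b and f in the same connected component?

Yes

From b we can reach b, c, f, g, which includes f.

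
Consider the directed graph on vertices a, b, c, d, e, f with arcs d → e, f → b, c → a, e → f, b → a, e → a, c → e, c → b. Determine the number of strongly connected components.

6

{c} is an SCC by itself.
{e} is an SCC by itself.
{d} is an SCC by itself.
{f} is an SCC by itself.
{a} is an SCC by itself.
(and 1 more singleton SCC)
That gives 6 strongly connected components.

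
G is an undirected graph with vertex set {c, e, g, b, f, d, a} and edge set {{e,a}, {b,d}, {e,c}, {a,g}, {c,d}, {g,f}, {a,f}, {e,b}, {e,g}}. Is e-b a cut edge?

After removing e-b, the path e-c-d-b still connects them, so the edge is not a bridge.

No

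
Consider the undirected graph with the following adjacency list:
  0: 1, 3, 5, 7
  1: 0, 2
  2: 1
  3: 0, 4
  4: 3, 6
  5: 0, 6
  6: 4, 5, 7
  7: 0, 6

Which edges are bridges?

0-1, 1-2

The edges on the cycle 0-3-4-6-7-0 are not bridges since each lies on that cycle.
But removing 1-0 disconnects 1 from 0; removing 1-2 disconnects 1 from 2 — these are bridges.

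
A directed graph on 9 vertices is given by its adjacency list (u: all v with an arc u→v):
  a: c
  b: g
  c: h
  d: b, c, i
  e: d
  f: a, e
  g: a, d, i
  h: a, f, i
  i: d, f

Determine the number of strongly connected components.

{a, b, c, d, e, f, g, h, i} are all mutually reachable — one SCC of size 9.
That gives 1 strongly connected component.

1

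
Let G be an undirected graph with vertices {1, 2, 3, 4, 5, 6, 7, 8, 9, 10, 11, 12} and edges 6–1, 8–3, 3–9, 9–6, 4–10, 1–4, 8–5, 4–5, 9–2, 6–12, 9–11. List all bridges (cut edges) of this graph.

10-4, 11-9, 12-6, 2-9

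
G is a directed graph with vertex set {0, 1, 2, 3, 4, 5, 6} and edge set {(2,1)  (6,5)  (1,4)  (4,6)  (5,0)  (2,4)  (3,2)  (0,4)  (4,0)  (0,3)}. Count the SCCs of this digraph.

1

{0, 1, 2, 3, 4, 5, 6} are all mutually reachable — one SCC of size 7.
That gives 1 strongly connected component.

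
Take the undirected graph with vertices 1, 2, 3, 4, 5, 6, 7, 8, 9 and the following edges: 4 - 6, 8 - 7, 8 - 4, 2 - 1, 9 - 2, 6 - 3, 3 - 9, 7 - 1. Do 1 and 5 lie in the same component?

No

The component containing 1 is {1, 2, 3, 4, 6, 7, 8, 9}, and 5 is not in it.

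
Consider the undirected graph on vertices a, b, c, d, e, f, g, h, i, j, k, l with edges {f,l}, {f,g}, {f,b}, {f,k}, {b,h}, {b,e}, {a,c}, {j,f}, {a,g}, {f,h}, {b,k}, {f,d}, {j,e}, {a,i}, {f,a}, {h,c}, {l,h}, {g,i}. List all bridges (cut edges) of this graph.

d-f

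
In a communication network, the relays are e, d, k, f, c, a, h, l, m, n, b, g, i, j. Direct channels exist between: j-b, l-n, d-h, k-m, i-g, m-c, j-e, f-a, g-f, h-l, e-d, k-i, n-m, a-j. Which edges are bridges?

b-j, c-m

The edges on the cycle k-i-g-f-a-j-e-d-h-l-n-m-k are not bridges since each lies on that cycle.
But removing m-c disconnects m from c; removing b-j disconnects b from j — these are bridges.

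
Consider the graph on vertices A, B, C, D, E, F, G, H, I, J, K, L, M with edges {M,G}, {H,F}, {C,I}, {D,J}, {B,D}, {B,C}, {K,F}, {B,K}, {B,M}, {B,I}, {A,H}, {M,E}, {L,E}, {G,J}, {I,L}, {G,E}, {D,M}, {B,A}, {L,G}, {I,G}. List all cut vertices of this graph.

Removing B increases the component count from 1 to 2, so B is a cut vertex.
By contrast removing H leaves 1 component; it is not a cut vertex. No other vertex is a cut vertex either.

B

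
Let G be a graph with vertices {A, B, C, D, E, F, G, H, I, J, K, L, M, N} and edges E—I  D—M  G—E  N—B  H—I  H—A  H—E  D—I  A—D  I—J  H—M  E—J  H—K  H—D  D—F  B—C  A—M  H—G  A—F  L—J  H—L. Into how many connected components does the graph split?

Starting from B we can reach B, C, N. That is one component of size 3.
Starting from A we can reach A, D, E, F, G, H, I, J, K, L, M. That is one component of size 11.
Total: 2 components.

2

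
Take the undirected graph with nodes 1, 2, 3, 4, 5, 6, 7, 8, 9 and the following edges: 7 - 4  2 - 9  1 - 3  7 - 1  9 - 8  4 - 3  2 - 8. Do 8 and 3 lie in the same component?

No

The component containing 8 is {2, 8, 9}, and 3 is not in it.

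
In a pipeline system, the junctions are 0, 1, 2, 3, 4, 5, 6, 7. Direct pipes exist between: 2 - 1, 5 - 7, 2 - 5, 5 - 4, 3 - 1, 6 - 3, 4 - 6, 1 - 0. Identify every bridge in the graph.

0-1, 5-7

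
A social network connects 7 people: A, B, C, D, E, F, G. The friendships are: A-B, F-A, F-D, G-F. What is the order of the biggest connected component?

E is isolated — a component by itself.
C is isolated — a component by itself.
Starting from A we can reach A, B, D, F, G. That is one component of size 5.
The largest has 5 vertices.

5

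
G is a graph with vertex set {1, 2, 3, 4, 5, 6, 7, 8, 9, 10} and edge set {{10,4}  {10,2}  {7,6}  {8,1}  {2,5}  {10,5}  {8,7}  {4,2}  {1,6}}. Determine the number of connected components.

4

9 is isolated — a component by itself.
3 is isolated — a component by itself.
Starting from 1 we can reach 1, 6, 7, 8. That is one component of size 4.
Starting from 2 we can reach 2, 4, 5, 10. That is one component of size 4.
Total: 4 components.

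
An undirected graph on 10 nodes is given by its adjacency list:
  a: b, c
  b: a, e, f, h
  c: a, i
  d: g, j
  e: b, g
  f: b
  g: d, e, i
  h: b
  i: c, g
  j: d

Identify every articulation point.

b, d, g

Removing b increases the component count from 1 to 3, so b is a cut vertex.
Removing d increases the component count from 1 to 2, so d is a cut vertex.
Removing g increases the component count from 1 to 2, so g is a cut vertex.
By contrast removing f leaves 1 component; it is not a cut vertex. No other vertex is a cut vertex either.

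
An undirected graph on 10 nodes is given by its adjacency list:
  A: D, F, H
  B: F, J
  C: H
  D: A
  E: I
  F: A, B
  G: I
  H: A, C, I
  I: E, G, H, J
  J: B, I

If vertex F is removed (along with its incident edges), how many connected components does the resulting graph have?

With F gone, the remaining components are: {A, B, C, D, E, G, H, I, J}.
That is 1 component.

1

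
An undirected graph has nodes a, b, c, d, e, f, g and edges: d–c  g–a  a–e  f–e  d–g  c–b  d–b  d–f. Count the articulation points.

Removing d increases the component count from 1 to 2, so d is a cut vertex.
By contrast removing a leaves 1 component; it is not a cut vertex. No other vertex is a cut vertex either.

1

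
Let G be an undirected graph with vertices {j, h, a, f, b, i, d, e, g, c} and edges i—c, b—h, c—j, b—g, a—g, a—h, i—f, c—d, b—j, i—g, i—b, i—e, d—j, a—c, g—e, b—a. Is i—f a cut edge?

Yes

Removing i—f leaves no path between i and f: the component count goes from 1 to 2. So it is a bridge.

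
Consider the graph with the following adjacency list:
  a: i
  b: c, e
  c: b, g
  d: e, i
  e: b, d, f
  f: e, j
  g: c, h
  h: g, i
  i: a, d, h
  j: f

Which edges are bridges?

a-i, e-f, f-j

The edges on the cycle e-d-i-h-g-c-b-e are not bridges since each lies on that cycle.
But removing e-f disconnects e from f; removing a-i disconnects a from i; removing j-f disconnects j from f — these are bridges.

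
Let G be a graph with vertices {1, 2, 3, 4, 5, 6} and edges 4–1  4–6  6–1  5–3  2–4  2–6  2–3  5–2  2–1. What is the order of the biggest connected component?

6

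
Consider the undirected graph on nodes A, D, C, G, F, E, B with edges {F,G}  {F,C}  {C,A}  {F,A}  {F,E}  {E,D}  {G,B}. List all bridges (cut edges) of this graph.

B-G, D-E, E-F, F-G

The edges on the cycle F-C-A-F are not bridges since each lies on that cycle.
But removing G–B disconnects G from B; removing E–D disconnects E from D; removing F–G disconnects F from G; removing F–E disconnects F from E — these are bridges.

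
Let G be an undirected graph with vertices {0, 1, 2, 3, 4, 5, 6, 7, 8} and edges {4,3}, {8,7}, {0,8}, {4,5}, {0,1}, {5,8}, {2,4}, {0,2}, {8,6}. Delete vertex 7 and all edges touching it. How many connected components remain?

With 7 gone, the remaining components are: {0, 1, 2, 3, 4, 5, 6, 8}.
That is 1 component.

1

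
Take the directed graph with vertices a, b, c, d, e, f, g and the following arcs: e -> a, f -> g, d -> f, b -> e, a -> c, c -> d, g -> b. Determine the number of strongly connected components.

{a, b, c, d, e, f, g} are all mutually reachable — one SCC of size 7.
That gives 1 strongly connected component.

1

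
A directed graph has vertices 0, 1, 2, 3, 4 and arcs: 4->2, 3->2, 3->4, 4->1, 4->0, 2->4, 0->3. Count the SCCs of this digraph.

{0, 2, 3, 4} are all mutually reachable — one SCC of size 4.
{1} is an SCC by itself.
That gives 2 strongly connected components.

2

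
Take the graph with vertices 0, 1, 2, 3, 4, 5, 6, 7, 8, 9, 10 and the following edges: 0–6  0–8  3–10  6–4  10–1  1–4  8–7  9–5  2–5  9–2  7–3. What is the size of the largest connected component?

8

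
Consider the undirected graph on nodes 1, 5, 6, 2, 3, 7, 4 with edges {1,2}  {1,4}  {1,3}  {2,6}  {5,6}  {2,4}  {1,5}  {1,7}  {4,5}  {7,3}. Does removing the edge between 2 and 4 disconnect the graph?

After removing 2 - 4, the path 2-1-4 still connects them, so the edge is not a bridge.

No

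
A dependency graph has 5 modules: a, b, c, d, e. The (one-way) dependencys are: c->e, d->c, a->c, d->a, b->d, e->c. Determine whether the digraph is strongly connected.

No

There is no directed path from c to d, so the graph is not strongly connected.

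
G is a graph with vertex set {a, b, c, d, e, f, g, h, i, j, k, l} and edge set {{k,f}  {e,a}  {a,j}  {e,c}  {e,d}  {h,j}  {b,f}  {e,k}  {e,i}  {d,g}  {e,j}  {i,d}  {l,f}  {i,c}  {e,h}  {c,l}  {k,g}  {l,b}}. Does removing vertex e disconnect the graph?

Yes

Deleting e raises the number of components from 1 to 2, so e is a cut vertex.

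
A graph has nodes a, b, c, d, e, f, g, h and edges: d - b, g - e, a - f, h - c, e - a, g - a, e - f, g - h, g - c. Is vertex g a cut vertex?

Deleting g raises the number of components from 2 to 3, so g is a cut vertex.

Yes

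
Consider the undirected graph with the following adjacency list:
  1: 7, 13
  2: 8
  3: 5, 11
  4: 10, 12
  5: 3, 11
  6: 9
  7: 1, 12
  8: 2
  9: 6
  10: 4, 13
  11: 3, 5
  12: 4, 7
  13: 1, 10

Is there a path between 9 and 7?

The component containing 9 is {6, 9}, and 7 is not in it.

No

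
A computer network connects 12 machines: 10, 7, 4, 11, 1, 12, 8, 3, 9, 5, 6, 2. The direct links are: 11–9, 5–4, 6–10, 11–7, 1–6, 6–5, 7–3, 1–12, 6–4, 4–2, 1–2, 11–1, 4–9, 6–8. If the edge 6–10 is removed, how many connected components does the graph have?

2

Before removal there is 1 component.
6–10 is a bridge — removing it separates 6's side from 10's side.
After removal: 2 components.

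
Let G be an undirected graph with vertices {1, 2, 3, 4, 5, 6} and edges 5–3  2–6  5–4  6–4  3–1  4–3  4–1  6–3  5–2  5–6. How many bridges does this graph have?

0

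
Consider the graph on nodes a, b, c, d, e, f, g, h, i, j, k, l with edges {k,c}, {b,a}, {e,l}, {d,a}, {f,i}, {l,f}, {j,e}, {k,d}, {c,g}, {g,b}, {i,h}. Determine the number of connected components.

2

Starting from e we can reach e, f, h, i, j, l. That is one component of size 6.
Starting from a we can reach a, b, c, d, g, k. That is one component of size 6.
Total: 2 components.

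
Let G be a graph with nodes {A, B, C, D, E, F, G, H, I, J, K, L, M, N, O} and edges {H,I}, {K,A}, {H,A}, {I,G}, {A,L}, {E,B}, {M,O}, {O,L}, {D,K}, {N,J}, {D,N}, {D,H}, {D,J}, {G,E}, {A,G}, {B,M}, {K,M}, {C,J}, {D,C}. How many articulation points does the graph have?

Removing D increases the component count from 2 to 3, so D is a cut vertex.
By contrast removing K leaves 2 components; it is not a cut vertex. No other vertex is a cut vertex either.

1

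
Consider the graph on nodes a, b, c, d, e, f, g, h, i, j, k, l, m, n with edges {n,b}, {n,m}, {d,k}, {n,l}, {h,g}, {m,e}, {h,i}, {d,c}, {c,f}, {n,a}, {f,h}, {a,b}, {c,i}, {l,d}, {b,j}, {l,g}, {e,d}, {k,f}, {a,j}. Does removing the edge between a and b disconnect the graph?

After removing a - b, the path a-n-b still connects them, so the edge is not a bridge.

No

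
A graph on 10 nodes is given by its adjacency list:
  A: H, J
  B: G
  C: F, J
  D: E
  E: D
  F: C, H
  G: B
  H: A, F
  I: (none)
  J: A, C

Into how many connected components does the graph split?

4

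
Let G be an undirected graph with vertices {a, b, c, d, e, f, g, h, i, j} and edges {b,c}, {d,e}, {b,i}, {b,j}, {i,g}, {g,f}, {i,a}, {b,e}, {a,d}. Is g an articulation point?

Yes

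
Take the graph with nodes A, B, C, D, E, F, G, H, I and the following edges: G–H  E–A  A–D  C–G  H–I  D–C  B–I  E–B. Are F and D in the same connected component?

No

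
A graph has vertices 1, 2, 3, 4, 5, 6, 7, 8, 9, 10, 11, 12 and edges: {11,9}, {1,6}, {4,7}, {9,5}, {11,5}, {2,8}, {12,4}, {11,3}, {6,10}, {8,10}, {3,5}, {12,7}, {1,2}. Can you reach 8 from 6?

From 6 we can reach 1, 2, 6, 8, 10, which includes 8.

Yes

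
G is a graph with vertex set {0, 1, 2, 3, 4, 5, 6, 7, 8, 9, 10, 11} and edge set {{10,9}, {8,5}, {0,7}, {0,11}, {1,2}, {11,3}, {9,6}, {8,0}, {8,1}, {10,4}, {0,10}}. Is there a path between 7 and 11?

From 7 we can reach 0, 1, 2, 3, 4, 5, 6, 7, 8, 9, 10, 11, which includes 11.

Yes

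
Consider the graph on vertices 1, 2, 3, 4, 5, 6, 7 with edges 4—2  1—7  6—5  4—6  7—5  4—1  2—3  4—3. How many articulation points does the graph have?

1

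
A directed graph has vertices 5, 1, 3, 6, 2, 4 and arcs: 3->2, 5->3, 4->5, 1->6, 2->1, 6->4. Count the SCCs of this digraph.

{1, 2, 3, 4, 5, 6} are all mutually reachable — one SCC of size 6.
That gives 1 strongly connected component.

1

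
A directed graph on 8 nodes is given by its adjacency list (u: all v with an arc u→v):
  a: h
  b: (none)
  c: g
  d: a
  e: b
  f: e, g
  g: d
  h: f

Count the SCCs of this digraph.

{a, d, f, g, h} are all mutually reachable — one SCC of size 5.
{e} is an SCC by itself.
{c} is an SCC by itself.
{b} is an SCC by itself.
That gives 4 strongly connected components.

4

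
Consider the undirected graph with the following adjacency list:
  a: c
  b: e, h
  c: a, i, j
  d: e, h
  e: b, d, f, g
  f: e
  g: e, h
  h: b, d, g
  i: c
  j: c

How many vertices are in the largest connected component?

6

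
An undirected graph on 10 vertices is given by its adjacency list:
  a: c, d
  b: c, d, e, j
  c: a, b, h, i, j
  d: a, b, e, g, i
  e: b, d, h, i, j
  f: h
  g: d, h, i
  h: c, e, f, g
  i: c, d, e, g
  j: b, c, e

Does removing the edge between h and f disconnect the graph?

Yes

Removing h-f leaves no path between h and f: the component count goes from 1 to 2. So it is a bridge.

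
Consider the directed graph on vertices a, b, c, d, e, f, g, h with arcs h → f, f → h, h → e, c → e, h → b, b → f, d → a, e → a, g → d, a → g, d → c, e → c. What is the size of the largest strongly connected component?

{a, c, d, e, g} are all mutually reachable — one SCC of size 5.
{b, f, h} are all mutually reachable — one SCC of size 3.
The largest has 5 vertices.

5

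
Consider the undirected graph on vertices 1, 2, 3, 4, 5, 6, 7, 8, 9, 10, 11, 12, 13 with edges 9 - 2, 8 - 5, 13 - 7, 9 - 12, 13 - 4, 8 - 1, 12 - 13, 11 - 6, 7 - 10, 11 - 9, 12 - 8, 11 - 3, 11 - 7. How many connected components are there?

Starting from 1 we can reach 1, 2, 3, 4, 5, 6, 7, 8, 9, 10, 11, 12, 13. That is one component of size 13.
Total: 1 component.

1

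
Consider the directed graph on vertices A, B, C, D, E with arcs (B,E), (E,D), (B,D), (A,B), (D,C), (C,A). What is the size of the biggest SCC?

{A, B, C, D, E} are all mutually reachable — one SCC of size 5.
The largest has 5 vertices.

5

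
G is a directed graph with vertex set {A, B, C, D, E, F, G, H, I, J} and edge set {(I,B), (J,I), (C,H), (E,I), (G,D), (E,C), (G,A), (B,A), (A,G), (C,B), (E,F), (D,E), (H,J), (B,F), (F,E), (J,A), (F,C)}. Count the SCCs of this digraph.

1

{A, B, C, D, E, F, G, H, I, J} are all mutually reachable — one SCC of size 10.
That gives 1 strongly connected component.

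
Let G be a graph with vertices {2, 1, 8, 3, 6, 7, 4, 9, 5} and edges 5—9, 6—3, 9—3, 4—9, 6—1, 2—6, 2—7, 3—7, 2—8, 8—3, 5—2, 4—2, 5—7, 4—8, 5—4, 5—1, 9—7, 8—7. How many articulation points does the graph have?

0

Removing 1, for instance, still leaves 1 component. No single vertex removal increases the component count — the graph has no articulation points.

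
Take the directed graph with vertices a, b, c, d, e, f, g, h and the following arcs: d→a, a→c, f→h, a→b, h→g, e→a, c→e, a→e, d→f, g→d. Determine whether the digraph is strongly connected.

There is no directed path from c to f, so the graph is not strongly connected.

No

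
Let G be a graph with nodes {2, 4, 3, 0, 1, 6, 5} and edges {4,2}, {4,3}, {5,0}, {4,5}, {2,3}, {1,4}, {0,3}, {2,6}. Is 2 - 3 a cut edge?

After removing 2 - 3, the path 2-4-3 still connects them, so the edge is not a bridge.

No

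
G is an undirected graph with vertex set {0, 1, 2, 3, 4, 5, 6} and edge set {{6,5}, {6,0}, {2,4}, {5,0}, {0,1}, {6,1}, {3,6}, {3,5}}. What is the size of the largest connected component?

Starting from 2 we can reach 2, 4. That is one component of size 2.
Starting from 0 we can reach 0, 1, 3, 5, 6. That is one component of size 5.
The largest has 5 vertices.

5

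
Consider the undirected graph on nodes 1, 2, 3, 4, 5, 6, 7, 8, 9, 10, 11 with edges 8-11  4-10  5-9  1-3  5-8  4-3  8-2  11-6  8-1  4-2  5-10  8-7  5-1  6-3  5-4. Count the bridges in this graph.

2

The edges on the cycle 5-4-10-5 are not bridges since each lies on that cycle.
But removing 5-9 disconnects 5 from 9; removing 8-7 disconnects 8 from 7 — these are bridges.
That makes 2 bridges.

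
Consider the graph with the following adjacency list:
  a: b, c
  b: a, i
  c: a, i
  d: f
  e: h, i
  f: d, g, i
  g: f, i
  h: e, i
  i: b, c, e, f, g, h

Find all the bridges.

d-f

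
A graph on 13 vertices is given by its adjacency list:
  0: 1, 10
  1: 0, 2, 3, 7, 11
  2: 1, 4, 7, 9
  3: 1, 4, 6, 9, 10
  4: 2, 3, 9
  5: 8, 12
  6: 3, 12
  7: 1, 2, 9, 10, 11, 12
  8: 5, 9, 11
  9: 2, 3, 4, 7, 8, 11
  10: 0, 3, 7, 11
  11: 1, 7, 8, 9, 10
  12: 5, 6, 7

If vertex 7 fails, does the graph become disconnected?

No

Deleting 7 leaves 1 component (was 1) (its neighbors 1, 2, 9, 10, 11, 12 remain connected to each other), so 7 is not a cut vertex.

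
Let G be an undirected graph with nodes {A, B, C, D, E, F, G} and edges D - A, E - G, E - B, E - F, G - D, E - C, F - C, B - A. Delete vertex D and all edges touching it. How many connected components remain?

1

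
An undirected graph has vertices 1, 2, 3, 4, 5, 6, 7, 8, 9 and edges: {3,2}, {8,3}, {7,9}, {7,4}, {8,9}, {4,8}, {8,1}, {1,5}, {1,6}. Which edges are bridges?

The edges on the cycle 7-4-8-9-7 are not bridges since each lies on that cycle.
But removing 8–3 disconnects 8 from 3; removing 1–5 disconnects 1 from 5; removing 3–2 disconnects 3 from 2; removing 8–1 disconnects 8 from 1 — these are bridges.
In total 5 edges are bridges.

1-5, 1-6, 1-8, 2-3, 3-8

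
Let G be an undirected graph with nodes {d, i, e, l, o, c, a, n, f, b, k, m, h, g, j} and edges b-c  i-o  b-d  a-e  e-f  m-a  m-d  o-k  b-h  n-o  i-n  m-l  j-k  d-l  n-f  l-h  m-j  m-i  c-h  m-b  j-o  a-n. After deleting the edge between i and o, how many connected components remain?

2

i and o are still connected via i-n-o, so the component count stays at 2.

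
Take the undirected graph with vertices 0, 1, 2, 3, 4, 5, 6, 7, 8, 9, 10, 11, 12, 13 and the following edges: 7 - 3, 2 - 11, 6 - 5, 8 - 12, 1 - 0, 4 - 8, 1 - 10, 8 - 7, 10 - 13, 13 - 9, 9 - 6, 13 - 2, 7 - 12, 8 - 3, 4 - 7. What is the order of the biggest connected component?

9

Starting from 3 we can reach 3, 4, 7, 8, 12. That is one component of size 5.
Starting from 0 we can reach 0, 1, 2, 5, 6, 9, 10, 11, 13. That is one component of size 9.
The largest has 9 vertices.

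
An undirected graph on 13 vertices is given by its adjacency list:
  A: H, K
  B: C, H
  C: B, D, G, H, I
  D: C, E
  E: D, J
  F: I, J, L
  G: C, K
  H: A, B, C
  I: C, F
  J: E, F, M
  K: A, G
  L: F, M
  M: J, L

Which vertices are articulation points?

Removing C increases the component count from 1 to 2, so C is a cut vertex.
By contrast removing D leaves 1 component; it is not a cut vertex. No other vertex is a cut vertex either.

C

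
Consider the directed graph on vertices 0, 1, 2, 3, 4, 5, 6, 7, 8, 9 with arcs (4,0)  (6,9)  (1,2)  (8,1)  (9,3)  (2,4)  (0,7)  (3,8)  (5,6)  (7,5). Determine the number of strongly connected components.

1

{0, 1, 2, 3, 4, 5, 6, 7, 8, 9} are all mutually reachable — one SCC of size 10.
That gives 1 strongly connected component.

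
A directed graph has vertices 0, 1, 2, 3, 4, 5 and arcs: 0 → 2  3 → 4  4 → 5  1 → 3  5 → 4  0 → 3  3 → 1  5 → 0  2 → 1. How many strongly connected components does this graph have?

{0, 1, 2, 3, 4, 5} are all mutually reachable — one SCC of size 6.
That gives 1 strongly connected component.

1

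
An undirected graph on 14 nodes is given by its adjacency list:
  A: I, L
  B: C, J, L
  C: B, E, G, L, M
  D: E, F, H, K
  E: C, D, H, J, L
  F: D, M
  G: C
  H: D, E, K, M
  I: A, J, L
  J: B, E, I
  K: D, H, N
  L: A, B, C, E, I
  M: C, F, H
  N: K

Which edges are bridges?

The edges on the cycle C-E-H-M-C are not bridges since each lies on that cycle.
But removing N-K disconnects N from K; removing G-C disconnects G from C — these are bridges.

C-G, K-N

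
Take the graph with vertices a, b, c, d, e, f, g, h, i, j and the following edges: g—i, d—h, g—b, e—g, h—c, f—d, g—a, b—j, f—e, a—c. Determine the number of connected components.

1

Starting from a we can reach a, b, c, d, e, f, g, h, i, j. That is one component of size 10.
Total: 1 component.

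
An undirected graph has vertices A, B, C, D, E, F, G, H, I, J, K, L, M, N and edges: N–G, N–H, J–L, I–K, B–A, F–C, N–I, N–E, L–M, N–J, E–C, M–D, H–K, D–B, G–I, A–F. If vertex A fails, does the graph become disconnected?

No

Deleting A leaves 1 component (was 1) (its neighbors B, F remain connected to each other), so A is not a cut vertex.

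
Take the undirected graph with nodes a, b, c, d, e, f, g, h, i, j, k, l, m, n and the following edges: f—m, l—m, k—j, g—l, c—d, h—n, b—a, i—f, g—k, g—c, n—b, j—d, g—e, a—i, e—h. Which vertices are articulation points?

Removing g increases the component count from 1 to 2, so g is a cut vertex.
By contrast removing j leaves 1 component; it is not a cut vertex. No other vertex is a cut vertex either.

g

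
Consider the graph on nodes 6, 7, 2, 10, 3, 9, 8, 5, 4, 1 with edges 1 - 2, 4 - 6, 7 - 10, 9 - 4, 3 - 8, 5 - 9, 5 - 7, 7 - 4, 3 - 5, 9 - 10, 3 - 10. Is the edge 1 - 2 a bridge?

Yes

Removing 1 - 2 leaves no path between 1 and 2: the component count goes from 2 to 3. So it is a bridge.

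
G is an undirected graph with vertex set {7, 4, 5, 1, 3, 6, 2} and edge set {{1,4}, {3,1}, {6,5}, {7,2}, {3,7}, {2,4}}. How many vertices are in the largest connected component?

5

Starting from 5 we can reach 5, 6. That is one component of size 2.
Starting from 1 we can reach 1, 2, 3, 4, 7. That is one component of size 5.
The largest has 5 vertices.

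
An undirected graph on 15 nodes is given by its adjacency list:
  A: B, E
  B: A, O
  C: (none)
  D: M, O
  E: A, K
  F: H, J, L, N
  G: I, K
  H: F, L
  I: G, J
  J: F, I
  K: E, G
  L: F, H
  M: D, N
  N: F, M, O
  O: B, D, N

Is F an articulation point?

Yes

Deleting F raises the number of components from 2 to 3, so F is a cut vertex.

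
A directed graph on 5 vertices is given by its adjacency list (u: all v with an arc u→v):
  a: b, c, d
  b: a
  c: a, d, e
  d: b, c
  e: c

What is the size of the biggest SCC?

{a, b, c, d, e} are all mutually reachable — one SCC of size 5.
The largest has 5 vertices.

5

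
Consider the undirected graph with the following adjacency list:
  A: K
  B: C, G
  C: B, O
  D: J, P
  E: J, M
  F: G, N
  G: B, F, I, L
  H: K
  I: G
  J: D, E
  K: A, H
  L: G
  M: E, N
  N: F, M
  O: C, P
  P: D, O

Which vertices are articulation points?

Removing G increases the component count from 2 to 4, so G is a cut vertex.
Removing K increases the component count from 2 to 3, so K is a cut vertex.
By contrast removing H leaves 2 components; it is not a cut vertex. No other vertex is a cut vertex either.

G, K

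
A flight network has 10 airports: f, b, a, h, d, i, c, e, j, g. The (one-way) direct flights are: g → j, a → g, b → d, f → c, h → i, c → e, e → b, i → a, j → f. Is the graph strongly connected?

No

There is no directed path from a to h, so the graph is not strongly connected.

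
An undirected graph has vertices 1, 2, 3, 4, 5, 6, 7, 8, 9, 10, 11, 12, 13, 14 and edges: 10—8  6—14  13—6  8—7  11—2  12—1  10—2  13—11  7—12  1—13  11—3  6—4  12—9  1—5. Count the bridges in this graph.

The edges on the cycle 10-8-7-12-1-13-11-2-10 are not bridges since each lies on that cycle.
But removing 6—14 disconnects 6 from 14; removing 9—12 disconnects 9 from 12; removing 3—11 disconnects 3 from 11; removing 5—1 disconnects 5 from 1 — these are bridges.
In total 6 edges are bridges.

6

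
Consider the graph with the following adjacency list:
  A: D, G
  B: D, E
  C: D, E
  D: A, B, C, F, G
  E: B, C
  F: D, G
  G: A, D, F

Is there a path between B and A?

Yes

From B we can reach A, B, C, D, E, F, G, which includes A.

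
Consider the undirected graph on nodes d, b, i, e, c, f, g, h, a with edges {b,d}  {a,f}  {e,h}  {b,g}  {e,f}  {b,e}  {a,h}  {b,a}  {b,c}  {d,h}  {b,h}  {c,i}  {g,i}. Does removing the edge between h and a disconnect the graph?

No

After removing h—a, the path h-b-a still connects them, so the edge is not a bridge.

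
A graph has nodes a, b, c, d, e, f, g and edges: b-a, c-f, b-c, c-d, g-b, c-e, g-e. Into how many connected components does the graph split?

Starting from a we can reach a, b, c, d, e, f, g. That is one component of size 7.
Total: 1 component.

1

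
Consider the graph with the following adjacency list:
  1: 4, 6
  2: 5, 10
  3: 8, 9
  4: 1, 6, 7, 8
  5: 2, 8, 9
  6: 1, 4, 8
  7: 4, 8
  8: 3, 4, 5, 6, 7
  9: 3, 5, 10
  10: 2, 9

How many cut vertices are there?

Removing 8 increases the component count from 1 to 2, so 8 is a cut vertex.
By contrast removing 2 leaves 1 component; it is not a cut vertex. No other vertex is a cut vertex either.

1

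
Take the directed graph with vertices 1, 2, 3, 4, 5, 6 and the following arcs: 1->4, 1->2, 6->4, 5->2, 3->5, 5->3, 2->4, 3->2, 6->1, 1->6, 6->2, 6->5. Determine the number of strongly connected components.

{3, 5} are all mutually reachable — one SCC of size 2.
{1, 6} are all mutually reachable — one SCC of size 2.
{4} is an SCC by itself.
{2} is an SCC by itself.
That gives 4 strongly connected components.

4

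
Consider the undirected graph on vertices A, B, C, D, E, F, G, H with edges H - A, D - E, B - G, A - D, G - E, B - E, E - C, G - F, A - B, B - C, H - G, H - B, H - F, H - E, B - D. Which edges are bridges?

The edges on the cycle H-A-B-H are not bridges since each lies on that cycle.
Every edge lies on some cycle, so there are no bridges.

none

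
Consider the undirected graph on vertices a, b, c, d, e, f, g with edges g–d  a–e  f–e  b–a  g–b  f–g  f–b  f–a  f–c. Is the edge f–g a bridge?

No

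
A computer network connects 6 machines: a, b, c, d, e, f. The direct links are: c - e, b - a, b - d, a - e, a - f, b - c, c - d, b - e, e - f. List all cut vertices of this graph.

none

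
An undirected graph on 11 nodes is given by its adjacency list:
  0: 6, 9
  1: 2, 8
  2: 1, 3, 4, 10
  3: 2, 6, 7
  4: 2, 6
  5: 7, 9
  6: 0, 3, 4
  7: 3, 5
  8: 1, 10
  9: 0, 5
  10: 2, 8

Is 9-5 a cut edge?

No

After removing 9-5, the path 9-0-6-3-7-5 still connects them, so the edge is not a bridge.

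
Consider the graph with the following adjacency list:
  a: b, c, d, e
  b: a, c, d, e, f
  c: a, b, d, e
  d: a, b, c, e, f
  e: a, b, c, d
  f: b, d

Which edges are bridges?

The edges on the cycle a-c-e-a are not bridges since each lies on that cycle.
Every edge lies on some cycle, so there are no bridges.

none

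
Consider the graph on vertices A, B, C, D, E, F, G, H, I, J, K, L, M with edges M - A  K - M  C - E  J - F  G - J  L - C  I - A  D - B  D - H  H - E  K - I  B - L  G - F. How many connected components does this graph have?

3

Starting from F we can reach F, G, J. That is one component of size 3.
Starting from A we can reach A, I, K, M. That is one component of size 4.
Starting from B we can reach B, C, D, E, H, L. That is one component of size 6.
Total: 3 components.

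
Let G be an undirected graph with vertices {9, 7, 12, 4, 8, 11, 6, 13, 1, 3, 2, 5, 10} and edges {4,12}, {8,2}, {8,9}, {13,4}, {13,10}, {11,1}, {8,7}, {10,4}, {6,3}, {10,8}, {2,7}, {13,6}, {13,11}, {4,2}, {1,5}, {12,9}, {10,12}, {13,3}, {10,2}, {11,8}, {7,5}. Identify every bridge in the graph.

none

The edges on the cycle 13-6-3-13 are not bridges since each lies on that cycle.
Every edge lies on some cycle, so there are no bridges.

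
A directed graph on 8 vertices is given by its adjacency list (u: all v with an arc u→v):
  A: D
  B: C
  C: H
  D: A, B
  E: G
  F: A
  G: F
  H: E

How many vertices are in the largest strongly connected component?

{A, B, C, D, E, F, G, H} are all mutually reachable — one SCC of size 8.
The largest has 8 vertices.

8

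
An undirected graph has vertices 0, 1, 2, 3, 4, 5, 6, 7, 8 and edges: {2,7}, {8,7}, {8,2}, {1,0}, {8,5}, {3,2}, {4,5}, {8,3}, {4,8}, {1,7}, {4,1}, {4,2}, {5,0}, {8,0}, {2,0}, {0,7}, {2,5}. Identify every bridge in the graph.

The edges on the cycle 8-3-2-8 are not bridges since each lies on that cycle.
Every edge lies on some cycle, so there are no bridges.

none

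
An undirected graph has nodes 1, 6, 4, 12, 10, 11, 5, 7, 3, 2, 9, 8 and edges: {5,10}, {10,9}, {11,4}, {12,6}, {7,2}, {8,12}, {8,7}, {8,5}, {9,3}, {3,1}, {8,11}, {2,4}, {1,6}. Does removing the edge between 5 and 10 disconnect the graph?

No

After removing 5-10, the path 5-8-12-6-1-3-9-10 still connects them, so the edge is not a bridge.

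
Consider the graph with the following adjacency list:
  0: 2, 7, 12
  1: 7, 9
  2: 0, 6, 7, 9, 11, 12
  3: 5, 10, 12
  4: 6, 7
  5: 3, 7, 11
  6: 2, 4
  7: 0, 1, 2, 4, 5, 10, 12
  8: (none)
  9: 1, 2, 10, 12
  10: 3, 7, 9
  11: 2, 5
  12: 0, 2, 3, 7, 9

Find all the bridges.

The edges on the cycle 7-10-9-2-7 are not bridges since each lies on that cycle.
Every edge lies on some cycle, so there are no bridges.

none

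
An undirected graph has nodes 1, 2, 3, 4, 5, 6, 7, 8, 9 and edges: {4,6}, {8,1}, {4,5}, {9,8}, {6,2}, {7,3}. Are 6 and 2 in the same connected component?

Yes

From 6 we can reach 2, 4, 5, 6, which includes 2.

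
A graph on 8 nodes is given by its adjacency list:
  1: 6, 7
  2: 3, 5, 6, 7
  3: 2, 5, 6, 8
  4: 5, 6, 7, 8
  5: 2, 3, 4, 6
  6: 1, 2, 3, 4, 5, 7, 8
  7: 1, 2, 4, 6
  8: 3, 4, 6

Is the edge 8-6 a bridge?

No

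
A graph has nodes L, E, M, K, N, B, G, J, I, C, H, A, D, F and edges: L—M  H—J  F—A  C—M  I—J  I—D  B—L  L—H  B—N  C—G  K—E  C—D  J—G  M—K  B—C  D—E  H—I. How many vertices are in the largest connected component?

12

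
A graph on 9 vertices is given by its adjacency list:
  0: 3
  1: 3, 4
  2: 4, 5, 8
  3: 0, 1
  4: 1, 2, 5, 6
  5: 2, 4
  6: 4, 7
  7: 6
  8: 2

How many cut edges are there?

6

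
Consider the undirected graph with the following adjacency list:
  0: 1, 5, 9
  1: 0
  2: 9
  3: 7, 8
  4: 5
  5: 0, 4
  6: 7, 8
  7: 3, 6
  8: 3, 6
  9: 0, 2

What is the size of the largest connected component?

6

Starting from 3 we can reach 3, 6, 7, 8. That is one component of size 4.
Starting from 0 we can reach 0, 1, 2, 4, 5, 9. That is one component of size 6.
The largest has 6 vertices.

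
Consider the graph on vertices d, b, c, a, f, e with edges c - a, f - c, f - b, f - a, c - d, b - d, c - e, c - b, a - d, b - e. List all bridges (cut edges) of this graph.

The edges on the cycle f-c-b-d-a-f are not bridges since each lies on that cycle.
Every edge lies on some cycle, so there are no bridges.

none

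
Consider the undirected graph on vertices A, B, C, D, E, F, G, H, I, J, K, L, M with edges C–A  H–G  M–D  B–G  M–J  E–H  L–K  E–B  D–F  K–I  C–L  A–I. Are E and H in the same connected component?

Yes

From E we can reach B, E, G, H, which includes H.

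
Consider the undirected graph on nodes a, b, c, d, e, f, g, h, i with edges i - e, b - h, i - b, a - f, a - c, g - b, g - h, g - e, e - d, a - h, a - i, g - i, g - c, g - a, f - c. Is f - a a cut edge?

After removing f - a, the path f-c-a still connects them, so the edge is not a bridge.

No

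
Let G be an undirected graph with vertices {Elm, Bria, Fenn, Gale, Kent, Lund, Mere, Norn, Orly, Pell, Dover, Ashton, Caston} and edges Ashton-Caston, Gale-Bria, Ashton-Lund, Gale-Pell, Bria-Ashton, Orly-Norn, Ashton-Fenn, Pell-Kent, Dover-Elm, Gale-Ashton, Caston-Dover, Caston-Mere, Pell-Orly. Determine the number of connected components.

1

Starting from Elm we can reach Elm, Bria, Fenn, Gale, Kent, Lund, Mere, Norn, Orly, Pell, Dover, Ashton, Caston. That is one component of size 13.
Total: 1 component.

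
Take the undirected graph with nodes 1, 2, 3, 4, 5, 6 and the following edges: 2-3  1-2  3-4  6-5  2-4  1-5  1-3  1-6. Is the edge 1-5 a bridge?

After removing 1-5, the path 1-6-5 still connects them, so the edge is not a bridge.

No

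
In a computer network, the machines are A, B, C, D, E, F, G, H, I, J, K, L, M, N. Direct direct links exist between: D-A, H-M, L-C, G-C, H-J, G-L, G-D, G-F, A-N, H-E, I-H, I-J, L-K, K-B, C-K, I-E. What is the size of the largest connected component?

9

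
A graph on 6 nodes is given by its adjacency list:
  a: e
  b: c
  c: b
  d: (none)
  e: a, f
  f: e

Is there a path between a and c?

No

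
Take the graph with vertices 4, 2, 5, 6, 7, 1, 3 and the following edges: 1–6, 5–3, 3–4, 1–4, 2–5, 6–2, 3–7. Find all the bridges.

3-7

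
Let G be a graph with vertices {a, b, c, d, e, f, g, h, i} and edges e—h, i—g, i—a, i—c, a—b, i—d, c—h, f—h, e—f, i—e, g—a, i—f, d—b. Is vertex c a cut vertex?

Deleting c leaves 1 component (was 1) (its neighbors h, i remain connected to each other), so c is not a cut vertex.

No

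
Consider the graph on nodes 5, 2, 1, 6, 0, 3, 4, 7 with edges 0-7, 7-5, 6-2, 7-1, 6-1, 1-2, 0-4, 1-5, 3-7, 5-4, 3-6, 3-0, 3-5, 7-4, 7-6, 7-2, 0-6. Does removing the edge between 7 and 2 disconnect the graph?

No

After removing 7-2, the path 7-6-2 still connects them, so the edge is not a bridge.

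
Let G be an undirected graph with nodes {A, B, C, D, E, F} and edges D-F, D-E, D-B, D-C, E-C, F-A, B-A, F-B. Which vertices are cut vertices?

Removing D increases the component count from 1 to 2, so D is a cut vertex.
By contrast removing F leaves 1 component; it is not a cut vertex. No other vertex is a cut vertex either.

D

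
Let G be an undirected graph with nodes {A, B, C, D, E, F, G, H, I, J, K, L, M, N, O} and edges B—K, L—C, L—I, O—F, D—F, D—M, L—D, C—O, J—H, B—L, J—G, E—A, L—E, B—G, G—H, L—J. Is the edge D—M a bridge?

Removing D—M leaves no path between D and M: the component count goes from 2 to 3. So it is a bridge.

Yes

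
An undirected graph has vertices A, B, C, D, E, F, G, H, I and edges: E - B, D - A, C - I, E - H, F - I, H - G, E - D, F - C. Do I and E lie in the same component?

The component containing I is {C, F, I}, and E is not in it.

No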